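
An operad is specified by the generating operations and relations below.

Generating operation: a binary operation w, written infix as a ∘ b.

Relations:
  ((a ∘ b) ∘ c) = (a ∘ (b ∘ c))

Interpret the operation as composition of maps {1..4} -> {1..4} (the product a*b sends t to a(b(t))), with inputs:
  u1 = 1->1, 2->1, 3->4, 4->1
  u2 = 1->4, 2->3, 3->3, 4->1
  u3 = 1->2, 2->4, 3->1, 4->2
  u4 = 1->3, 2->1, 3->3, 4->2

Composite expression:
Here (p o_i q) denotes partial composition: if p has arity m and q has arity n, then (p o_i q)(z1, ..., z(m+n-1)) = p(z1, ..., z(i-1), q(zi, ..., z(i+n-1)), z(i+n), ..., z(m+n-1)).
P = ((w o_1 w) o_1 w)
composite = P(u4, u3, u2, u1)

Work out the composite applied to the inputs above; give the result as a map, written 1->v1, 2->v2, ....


1->1, 2->1, 3->1, 4->1


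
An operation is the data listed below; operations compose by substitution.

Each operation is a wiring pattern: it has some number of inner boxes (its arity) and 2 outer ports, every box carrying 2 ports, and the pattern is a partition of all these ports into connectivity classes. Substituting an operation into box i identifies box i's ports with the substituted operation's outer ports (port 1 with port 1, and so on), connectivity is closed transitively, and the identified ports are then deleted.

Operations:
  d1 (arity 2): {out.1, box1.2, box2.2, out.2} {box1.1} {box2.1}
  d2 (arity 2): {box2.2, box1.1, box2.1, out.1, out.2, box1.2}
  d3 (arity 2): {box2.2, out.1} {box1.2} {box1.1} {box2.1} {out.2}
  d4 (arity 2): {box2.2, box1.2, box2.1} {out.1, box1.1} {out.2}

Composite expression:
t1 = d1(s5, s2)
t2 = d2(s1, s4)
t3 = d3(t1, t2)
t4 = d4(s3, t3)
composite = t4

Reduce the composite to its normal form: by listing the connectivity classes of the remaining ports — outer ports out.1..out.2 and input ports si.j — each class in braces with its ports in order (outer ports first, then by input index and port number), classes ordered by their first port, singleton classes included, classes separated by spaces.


{out.1, s3.1} {out.2} {s1.1, s1.2, s3.2, s4.1, s4.2} {s2.1} {s2.2, s5.2} {s5.1}

Treat the ports identified at d4 as solder joints: merge, then drop.
stage d1: inputs (s5, s2), connectivity {out.1, out.2, s2.2, s5.2} {s2.1} {s5.1}, out.j its boundary
stage d2: inputs (s1, s4), connectivity {out.1, out.2, s1.1, s1.2, s4.1, s4.2}, out.j its boundary
stage d3: inputs (s5, s2, s1, s4), connectivity {out.1, s1.1, s1.2, s4.1, s4.2} {out.2} {s2.1} {s2.2, s5.2} {s5.1}, out.j its boundary
stage d4: inputs (s3, s5, s2, s1, s4), connectivity {out.1, s3.1} {out.2} {s1.1, s1.2, s3.2, s4.1, s4.2} {s2.1} {s2.2, s5.2} {s5.1}, out.j its boundary


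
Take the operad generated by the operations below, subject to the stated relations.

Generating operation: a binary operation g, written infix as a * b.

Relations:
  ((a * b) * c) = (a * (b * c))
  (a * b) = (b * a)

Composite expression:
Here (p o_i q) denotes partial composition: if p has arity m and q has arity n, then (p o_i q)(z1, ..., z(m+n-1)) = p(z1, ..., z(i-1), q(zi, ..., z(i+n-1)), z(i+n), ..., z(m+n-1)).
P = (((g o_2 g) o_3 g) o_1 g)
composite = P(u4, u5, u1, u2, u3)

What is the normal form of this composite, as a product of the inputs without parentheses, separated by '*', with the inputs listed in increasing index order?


Reordering under g is free, so list the u-inputs canonically.
(u4 * u5) flattens to u4 * u5
(u2 * u3) flattens to u2 * u3
(u1 * (u2 * u3)) flattens to u1 * u2 * u3
((u4 * u5) * (u1 * (u2 * u3))) flattens to u4 * u5 * u1 * u2 * u3
sorting the factors by input index: u1 * u2 * u3 * u4 * u5

u1 * u2 * u3 * u4 * u5


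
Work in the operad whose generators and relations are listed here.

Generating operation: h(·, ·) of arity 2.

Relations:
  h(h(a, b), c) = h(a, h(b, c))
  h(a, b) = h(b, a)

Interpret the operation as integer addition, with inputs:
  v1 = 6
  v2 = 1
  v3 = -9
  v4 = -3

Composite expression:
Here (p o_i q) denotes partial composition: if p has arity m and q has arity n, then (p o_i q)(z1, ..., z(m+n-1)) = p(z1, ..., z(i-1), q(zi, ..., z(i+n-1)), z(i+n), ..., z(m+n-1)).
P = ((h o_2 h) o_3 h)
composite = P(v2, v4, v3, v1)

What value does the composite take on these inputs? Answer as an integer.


h(v3, v1) = -3
h(v4, h(v3, v1)) = -6
h(v2, h(v4, h(v3, v1))) = -5

-5


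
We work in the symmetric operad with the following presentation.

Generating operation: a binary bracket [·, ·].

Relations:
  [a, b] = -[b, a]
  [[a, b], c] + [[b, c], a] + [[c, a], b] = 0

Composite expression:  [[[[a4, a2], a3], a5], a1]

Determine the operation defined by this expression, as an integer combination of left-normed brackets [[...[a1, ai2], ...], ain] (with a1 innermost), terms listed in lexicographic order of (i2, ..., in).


[[[[a1, a2], a4], a3], a5] - [[[[a1, a3], a2], a4], a5] + [[[[a1, a3], a4], a2], a5] - [[[[a1, a4], a2], a3], a5] - [[[[a1, a5], a2], a4], a3] + [[[[a1, a5], a3], a2], a4] - [[[[a1, a5], a3], a4], a2] + [[[[a1, a5], a4], a2], a3]

Expand each bracket as ab - ba; the a1-initial words give the coefficients.
Composite bracket: [[[[a4, a2], a3], a5], a1]
Under [a, b] = ab - ba we get 16 signed associative words (2^4 = 16).
Collect the words opening with a1:
  from a1a2a4a3a5, sign +1: term +[[[[a1, a2], a4], a3], a5]
  from a1a3a2a4a5, sign -1: term -[[[[a1, a3], a2], a4], a5]
  from a1a3a4a2a5, sign +1: term +[[[[a1, a3], a4], a2], a5]
  from a1a4a2a3a5, sign -1: term -[[[[a1, a4], a2], a3], a5]
  from a1a5a2a4a3, sign -1: term -[[[[a1, a5], a2], a4], a3]
  from a1a5a3a2a4, sign +1: term +[[[[a1, a5], a3], a2], a4]
  from a1a5a3a4a2, sign -1: term -[[[[a1, a5], a3], a4], a2]
  from a1a5a4a2a3, sign +1: term +[[[[a1, a5], a4], a2], a3]


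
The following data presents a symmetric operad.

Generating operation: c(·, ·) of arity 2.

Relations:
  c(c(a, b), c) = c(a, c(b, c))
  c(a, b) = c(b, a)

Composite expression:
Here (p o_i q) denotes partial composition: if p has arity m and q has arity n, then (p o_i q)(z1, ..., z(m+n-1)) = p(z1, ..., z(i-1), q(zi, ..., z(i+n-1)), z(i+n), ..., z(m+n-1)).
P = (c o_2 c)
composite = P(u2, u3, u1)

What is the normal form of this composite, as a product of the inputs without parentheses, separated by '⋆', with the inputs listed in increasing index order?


u1 ⋆ u2 ⋆ u3

Shape and order are irrelevant to c; the u-input set decides.
c(u3, u1) linearizes to u3 ⋆ u1
c(u2, c(u3, u1)) linearizes to u2 ⋆ u3 ⋆ u1
commutativity sorts the factors: u1 ⋆ u2 ⋆ u3


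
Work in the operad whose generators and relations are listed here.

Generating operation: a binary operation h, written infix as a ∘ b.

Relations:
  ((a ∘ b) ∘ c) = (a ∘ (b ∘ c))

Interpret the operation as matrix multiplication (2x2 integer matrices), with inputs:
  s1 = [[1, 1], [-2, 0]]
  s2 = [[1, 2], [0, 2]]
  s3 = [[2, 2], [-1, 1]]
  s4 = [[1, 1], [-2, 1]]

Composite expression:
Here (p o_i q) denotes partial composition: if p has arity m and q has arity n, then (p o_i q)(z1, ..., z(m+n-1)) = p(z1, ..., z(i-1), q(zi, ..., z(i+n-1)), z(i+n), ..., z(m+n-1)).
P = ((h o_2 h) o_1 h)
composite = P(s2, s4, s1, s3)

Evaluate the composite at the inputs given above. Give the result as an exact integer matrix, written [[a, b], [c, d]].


(s2 ∘ s4) = [[-3, 3], [-4, 2]]
(s1 ∘ s3) = [[1, 3], [-4, -4]]
((s2 ∘ s4) ∘ (s1 ∘ s3)) = [[-15, -21], [-12, -20]]

[[-15, -21], [-12, -20]]


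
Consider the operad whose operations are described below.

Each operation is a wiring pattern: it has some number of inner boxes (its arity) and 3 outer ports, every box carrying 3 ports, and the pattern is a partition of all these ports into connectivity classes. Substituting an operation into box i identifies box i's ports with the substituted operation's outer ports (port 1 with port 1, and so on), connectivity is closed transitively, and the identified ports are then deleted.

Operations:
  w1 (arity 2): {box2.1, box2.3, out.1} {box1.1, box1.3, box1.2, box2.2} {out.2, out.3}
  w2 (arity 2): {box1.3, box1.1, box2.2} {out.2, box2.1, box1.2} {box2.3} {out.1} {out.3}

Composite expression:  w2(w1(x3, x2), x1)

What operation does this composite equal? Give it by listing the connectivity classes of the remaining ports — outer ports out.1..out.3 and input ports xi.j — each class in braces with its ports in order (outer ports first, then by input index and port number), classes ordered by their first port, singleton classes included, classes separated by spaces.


{out.1} {out.2, x1.1, x1.2, x2.1, x2.3} {out.3} {x1.3} {x2.2, x3.1, x3.2, x3.3}


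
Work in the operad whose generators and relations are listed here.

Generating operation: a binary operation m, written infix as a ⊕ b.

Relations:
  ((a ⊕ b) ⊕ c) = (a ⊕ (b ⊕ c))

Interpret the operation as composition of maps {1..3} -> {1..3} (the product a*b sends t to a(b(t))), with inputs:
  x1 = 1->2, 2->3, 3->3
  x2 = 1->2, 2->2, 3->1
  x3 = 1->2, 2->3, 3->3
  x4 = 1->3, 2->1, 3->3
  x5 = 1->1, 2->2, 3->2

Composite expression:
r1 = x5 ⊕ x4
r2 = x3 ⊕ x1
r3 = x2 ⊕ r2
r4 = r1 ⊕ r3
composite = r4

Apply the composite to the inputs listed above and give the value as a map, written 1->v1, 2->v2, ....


(x5 ⊕ x4) = 1->2, 2->1, 3->2
(x3 ⊕ x1) = 1->3, 2->3, 3->3
(x2 ⊕ (x3 ⊕ x1)) = 1->1, 2->1, 3->1
((x5 ⊕ x4) ⊕ (x2 ⊕ (x3 ⊕ x1))) = 1->2, 2->2, 3->2

1->2, 2->2, 3->2


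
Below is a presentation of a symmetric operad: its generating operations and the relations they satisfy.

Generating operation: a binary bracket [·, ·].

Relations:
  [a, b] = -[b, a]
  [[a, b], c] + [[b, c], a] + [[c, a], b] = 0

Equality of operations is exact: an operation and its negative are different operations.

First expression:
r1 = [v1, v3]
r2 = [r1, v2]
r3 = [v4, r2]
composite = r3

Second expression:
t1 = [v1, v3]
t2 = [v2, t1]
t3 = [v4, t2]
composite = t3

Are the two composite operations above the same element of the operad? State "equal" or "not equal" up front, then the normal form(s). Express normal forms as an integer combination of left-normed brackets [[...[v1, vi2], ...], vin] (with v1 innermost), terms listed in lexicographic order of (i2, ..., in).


not equal: they reduce to -[[[v1, v3], v2], v4] and [[[v1, v3], v2], v4]

The first expression reduces to -[[[v1, v3], v2], v4]
The second expression reduces to [[[v1, v3], v2], v4]
Different reductions; not equal.


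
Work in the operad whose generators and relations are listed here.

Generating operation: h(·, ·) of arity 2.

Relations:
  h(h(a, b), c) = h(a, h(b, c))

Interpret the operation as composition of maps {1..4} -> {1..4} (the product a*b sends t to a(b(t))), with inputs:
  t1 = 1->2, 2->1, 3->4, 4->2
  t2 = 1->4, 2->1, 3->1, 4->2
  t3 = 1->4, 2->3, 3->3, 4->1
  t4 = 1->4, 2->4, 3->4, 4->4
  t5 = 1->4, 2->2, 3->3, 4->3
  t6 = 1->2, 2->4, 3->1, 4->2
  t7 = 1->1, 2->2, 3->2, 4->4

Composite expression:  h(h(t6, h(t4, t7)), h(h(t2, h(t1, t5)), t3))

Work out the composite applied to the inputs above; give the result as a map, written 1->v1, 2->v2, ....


1->2, 2->2, 3->2, 4->2


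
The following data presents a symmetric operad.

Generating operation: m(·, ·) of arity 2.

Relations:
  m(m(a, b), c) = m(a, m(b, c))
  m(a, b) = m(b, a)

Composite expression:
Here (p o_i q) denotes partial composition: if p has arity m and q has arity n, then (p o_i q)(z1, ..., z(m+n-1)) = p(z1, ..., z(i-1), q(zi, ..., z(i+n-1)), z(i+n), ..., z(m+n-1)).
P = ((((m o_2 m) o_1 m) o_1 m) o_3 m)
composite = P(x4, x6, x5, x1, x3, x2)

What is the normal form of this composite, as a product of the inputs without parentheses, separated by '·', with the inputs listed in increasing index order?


x1 · x2 · x3 · x4 · x5 · x6

Key point: m commutes, so take the x-inputs in any fixed order.
m(x4, x6) unparenthesizes to x4 · x6
m(x5, x1) unparenthesizes to x5 · x1
m(m(x4, x6), m(x5, x1)) unparenthesizes to x4 · x6 · x5 · x1
m(x3, x2) unparenthesizes to x3 · x2
m(m(m(x4, x6), m(x5, x1)), m(x3, x2)) unparenthesizes to x4 · x6 · x5 · x1 · x3 · x2
the factors in increasing index order: x1 · x2 · x3 · x4 · x5 · x6


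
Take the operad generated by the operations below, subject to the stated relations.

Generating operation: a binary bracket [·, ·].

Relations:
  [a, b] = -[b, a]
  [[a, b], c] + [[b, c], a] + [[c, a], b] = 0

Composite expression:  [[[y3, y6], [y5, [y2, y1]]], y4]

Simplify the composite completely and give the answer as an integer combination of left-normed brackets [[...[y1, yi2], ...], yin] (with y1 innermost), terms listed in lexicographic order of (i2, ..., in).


-[[[[[y1, y2], y5], y3], y6], y4] + [[[[[y1, y2], y5], y6], y3], y4]

Skip Jacobi rewriting: expand, keep y1-initial words, read off terms.
Composite bracket: [[[y3, y6], [y5, [y2, y1]]], y4]
Full expansion: 32 signed words from ab - ba (2^5 = 32).
Collect the words opening with y1:
  y1y2y5y3y6y4 appears with sign -1, giving the term -[[[[[y1, y2], y5], y3], y6], y4]
  y1y2y5y6y3y4 appears with sign +1, giving the term +[[[[[y1, y2], y5], y6], y3], y4]


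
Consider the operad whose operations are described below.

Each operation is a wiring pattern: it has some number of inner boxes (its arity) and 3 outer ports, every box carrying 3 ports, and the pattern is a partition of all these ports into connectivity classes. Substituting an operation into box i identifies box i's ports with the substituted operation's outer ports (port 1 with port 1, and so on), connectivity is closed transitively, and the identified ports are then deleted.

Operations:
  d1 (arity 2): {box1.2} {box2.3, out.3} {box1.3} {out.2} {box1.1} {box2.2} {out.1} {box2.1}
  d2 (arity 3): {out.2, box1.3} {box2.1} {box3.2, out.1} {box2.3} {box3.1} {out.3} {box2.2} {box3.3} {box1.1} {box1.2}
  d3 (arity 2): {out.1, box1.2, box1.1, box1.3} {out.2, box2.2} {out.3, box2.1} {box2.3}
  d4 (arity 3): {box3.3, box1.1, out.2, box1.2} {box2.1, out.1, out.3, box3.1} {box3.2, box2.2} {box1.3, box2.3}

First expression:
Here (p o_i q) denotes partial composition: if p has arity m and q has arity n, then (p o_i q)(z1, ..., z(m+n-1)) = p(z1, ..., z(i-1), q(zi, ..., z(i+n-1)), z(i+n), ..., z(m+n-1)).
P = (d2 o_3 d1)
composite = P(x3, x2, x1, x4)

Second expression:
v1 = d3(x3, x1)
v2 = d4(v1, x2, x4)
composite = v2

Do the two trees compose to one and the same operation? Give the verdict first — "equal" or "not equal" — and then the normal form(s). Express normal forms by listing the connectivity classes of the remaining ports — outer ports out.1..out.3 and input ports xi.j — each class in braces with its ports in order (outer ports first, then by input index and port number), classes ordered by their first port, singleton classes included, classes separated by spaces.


The first composite normalizes to {out.1} {out.2, x3.3} {out.3} {x1.1} {x1.2} {x1.3} {x2.1} {x2.2} {x2.3} {x3.1} {x3.2} {x4.1} {x4.2} {x4.3}
The second composite normalizes to {out.1, out.3, x2.1, x4.1} {out.2, x1.2, x3.1, x3.2, x3.3, x4.3} {x1.1, x2.3} {x1.3} {x2.2, x4.2}
The forms do not match — not equal.

not equal; first: {out.1} {out.2, x3.3} {out.3} {x1.1} {x1.2} {x1.3} {x2.1} {x2.2} {x2.3} {x3.1} {x3.2} {x4.1} {x4.2} {x4.3}; second: {out.1, out.3, x2.1, x4.1} {out.2, x1.2, x3.1, x3.2, x3.3, x4.3} {x1.1, x2.3} {x1.3} {x2.2, x4.2}


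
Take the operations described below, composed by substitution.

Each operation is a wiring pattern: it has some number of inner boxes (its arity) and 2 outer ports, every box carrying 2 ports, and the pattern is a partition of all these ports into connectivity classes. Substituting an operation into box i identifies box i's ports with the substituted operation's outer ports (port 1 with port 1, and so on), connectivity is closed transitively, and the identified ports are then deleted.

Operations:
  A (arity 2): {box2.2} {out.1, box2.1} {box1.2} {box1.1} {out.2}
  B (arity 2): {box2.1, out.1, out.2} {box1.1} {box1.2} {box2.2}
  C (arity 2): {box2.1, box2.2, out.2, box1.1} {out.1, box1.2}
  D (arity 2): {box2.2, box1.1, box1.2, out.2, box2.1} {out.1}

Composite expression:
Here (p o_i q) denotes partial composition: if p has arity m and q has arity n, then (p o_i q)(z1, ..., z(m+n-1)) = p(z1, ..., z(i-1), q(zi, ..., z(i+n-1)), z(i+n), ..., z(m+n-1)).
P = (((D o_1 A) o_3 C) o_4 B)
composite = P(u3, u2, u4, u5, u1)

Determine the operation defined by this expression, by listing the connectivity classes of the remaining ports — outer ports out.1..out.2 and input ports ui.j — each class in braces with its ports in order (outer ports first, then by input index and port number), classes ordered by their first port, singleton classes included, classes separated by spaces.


{out.1} {out.2, u1.1, u2.1, u4.1, u4.2} {u1.2} {u2.2} {u3.1} {u3.2} {u5.1} {u5.2}


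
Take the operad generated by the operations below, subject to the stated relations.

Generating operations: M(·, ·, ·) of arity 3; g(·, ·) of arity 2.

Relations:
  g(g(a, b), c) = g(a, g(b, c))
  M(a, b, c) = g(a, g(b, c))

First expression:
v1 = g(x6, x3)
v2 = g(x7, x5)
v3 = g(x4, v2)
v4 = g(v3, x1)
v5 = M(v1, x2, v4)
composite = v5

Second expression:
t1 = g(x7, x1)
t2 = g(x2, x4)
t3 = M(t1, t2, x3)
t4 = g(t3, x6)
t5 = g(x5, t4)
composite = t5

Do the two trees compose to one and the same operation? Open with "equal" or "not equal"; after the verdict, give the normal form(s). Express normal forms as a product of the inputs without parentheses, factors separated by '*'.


not equal: they reduce to x6 * x3 * x2 * x4 * x7 * x5 * x1 and x5 * x7 * x1 * x2 * x4 * x3 * x6

In normal form, the first expression is x6 * x3 * x2 * x4 * x7 * x5 * x1
In normal form, the second expression is x5 * x7 * x1 * x2 * x4 * x3 * x6
The normal forms differ: not equal.


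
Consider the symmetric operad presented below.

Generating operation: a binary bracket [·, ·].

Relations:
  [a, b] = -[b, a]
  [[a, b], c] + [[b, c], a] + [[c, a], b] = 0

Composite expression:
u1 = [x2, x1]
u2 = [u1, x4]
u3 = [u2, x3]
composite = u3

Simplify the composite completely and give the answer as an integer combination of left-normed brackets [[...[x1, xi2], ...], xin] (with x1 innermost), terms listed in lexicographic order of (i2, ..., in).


In the tensor algebra, words opening x1 carry the x1-anchored form.
Composite bracket: [[[x2, x1], x4], x3]
Under [a, b] = ab - ba we get 8 signed associative words (2^3 = 8).
Collect the words opening with x1:
  x1x2x4x3 appears with sign -1, giving the term -[[[x1, x2], x4], x3]

-[[[x1, x2], x4], x3]


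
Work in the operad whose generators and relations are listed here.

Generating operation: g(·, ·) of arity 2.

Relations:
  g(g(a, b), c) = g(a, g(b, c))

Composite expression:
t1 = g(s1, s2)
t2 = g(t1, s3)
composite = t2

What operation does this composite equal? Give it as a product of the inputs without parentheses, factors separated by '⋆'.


s1 ⋆ s2 ⋆ s3


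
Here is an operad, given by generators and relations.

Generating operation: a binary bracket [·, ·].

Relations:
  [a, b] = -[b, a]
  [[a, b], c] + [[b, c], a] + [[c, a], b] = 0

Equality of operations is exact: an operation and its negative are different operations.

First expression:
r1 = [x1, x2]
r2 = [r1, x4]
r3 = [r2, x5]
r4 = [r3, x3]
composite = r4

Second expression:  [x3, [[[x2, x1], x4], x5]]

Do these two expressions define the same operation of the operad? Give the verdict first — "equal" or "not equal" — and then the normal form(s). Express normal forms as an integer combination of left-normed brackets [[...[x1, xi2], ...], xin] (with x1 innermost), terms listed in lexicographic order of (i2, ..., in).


equal; both compose to [[[[x1, x2], x4], x5], x3]

The first expression, normalized: [[[[x1, x2], x4], x5], x3]
The second expression, normalized: [[[[x1, x2], x4], x5], x3]
Both agree, so they are equal.


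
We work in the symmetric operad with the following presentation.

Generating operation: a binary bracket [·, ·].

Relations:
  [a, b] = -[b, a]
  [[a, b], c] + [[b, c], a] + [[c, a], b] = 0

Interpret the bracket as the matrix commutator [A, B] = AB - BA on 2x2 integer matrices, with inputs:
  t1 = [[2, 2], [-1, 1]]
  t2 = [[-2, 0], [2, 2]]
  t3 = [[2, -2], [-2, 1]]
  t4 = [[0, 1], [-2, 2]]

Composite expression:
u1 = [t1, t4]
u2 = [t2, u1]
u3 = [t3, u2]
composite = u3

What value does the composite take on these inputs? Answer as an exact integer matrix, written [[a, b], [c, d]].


[[-48, -60], [36, 48]]


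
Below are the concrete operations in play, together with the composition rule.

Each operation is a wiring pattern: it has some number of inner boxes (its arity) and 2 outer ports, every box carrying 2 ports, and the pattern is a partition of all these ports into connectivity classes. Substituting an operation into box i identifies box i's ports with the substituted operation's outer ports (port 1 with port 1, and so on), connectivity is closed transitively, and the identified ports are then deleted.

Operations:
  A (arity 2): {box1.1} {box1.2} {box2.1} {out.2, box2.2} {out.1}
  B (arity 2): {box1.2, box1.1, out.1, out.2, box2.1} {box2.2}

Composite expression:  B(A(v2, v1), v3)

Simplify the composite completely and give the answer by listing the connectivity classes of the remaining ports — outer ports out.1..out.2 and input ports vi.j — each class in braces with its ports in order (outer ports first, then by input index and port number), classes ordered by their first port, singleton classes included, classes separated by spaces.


{out.1, out.2, v1.2, v3.1} {v1.1} {v2.1} {v2.2} {v3.2}


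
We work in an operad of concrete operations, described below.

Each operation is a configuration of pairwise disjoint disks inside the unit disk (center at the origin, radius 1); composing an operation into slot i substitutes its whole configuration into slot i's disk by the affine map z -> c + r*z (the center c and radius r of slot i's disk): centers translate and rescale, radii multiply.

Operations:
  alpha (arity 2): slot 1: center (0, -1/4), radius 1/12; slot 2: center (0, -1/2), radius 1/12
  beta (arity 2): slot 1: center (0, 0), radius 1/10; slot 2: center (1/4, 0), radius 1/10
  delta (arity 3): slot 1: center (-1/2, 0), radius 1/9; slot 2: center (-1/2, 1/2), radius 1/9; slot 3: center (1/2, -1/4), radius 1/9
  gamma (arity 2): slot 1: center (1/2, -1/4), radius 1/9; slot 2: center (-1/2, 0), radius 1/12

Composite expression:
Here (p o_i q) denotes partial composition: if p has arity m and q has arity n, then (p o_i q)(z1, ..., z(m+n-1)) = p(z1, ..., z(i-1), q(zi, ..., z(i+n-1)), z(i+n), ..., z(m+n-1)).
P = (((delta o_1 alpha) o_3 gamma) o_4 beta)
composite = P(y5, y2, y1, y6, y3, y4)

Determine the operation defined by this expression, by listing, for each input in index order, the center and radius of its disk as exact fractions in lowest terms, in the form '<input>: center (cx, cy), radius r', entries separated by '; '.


y1: center (-4/9, 17/36), radius 1/81; y2: center (-1/2, -1/18), radius 1/108; y3: center (-239/432, 1/2), radius 1/1080; y4: center (1/2, -1/4), radius 1/9; y5: center (-1/2, -1/36), radius 1/108; y6: center (-5/9, 1/2), radius 1/1080


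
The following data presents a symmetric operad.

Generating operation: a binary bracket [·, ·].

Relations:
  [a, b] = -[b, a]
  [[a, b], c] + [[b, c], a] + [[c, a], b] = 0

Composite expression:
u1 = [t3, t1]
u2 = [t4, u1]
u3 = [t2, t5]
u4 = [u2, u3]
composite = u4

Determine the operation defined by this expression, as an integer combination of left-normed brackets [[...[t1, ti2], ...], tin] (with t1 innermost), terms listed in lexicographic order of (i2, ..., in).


Skip Jacobi rewriting: expand, keep t1-initial words, read off terms.
Composite bracket: [[t4, [t3, t1]], [t2, t5]]
Applying ab - ba throughout gives 16 signed words (2^4 = 16).
Coefficients come from the t1-initial words:
  sign of t1t3t4t2t5 is +1, so it contributes +[[[[t1, t3], t4], t2], t5]
  sign of t1t3t4t5t2 is -1, so it contributes -[[[[t1, t3], t4], t5], t2]

[[[[t1, t3], t4], t2], t5] - [[[[t1, t3], t4], t5], t2]


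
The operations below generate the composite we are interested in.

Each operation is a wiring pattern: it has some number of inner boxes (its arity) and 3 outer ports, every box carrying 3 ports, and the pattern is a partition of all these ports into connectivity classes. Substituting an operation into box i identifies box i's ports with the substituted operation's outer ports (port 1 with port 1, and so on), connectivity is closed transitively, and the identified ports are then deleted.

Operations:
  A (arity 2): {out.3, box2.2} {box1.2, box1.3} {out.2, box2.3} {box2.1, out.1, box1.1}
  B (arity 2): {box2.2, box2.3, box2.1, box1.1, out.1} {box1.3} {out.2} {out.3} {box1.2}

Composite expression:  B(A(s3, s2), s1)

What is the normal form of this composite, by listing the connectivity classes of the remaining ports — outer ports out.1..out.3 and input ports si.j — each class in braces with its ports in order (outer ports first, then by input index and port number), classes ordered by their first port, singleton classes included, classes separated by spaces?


{out.1, s1.1, s1.2, s1.3, s2.1, s3.1} {out.2} {out.3} {s2.2} {s2.3} {s3.2, s3.3}

Reachability decides: close wires over B-identified ports.
A over (s3, s2) gives {out.1, s2.1, s3.1} {out.2, s2.3} {out.3, s2.2} {s3.2, s3.3}, out.j being that stage's outer ports
B over (s3, s2, s1) gives {out.1, s1.1, s1.2, s1.3, s2.1, s3.1} {out.2} {out.3} {s2.2} {s2.3} {s3.2, s3.3}, out.j being that stage's outer ports


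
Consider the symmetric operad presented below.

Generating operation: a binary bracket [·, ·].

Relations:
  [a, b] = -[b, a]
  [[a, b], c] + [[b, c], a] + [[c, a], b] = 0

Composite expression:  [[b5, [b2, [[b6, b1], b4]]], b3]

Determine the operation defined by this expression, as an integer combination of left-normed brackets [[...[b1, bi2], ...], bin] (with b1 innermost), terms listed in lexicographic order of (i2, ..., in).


Antisymmetry and Jacobi reduce to b1-anchored left-normed brackets.
Composite bracket: [[b5, [b2, [[b6, b1], b4]]], b3]
Applying ab - ba throughout gives 32 signed words (2^5 = 32).
Keep just the words that open with b1:
  from b1b6b4b2b5b3, sign -1: term -[[[[[b1, b6], b4], b2], b5], b3]

-[[[[[b1, b6], b4], b2], b5], b3]


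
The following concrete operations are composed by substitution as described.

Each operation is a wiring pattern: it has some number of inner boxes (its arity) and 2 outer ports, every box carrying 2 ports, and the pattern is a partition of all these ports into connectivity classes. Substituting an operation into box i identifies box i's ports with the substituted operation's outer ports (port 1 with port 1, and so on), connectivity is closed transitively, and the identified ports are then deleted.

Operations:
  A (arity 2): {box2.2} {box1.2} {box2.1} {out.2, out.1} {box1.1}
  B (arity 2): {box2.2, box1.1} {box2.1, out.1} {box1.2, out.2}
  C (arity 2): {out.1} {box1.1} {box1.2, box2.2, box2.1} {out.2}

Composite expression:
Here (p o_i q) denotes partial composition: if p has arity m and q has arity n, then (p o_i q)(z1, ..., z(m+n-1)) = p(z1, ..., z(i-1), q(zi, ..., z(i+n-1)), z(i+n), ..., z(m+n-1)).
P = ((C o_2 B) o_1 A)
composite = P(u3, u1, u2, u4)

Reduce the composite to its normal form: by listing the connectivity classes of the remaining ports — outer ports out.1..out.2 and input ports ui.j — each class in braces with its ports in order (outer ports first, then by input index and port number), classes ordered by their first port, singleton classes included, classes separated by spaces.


{out.1} {out.2} {u1.1} {u1.2} {u2.1, u4.2} {u2.2, u4.1} {u3.1} {u3.2}


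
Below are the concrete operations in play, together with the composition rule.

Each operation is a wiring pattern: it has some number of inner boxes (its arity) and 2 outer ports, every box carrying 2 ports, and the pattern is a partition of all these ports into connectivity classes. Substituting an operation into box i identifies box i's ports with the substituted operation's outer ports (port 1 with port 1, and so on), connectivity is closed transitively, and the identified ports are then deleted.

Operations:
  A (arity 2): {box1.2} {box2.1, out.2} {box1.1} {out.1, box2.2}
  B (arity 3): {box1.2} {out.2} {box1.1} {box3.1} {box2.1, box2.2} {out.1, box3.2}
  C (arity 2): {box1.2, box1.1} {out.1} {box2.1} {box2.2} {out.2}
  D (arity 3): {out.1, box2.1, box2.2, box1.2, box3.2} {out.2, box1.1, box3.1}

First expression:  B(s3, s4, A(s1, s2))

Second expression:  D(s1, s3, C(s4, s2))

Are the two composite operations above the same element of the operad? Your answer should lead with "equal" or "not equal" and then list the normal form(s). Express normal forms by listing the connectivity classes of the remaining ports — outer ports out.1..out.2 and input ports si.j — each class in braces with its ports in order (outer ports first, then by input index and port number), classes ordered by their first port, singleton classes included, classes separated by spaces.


not equal: they reduce to {out.1, s2.1} {out.2} {s1.1} {s1.2} {s2.2} {s3.1} {s3.2} {s4.1, s4.2} and {out.1, s1.2, s3.1, s3.2} {out.2, s1.1} {s2.1} {s2.2} {s4.1, s4.2}

In normal form, the first expression is {out.1, s2.1} {out.2} {s1.1} {s1.2} {s2.2} {s3.1} {s3.2} {s4.1, s4.2}
In normal form, the second expression is {out.1, s1.2, s3.1, s3.2} {out.2, s1.1} {s2.1} {s2.2} {s4.1, s4.2}
No match — not equal.


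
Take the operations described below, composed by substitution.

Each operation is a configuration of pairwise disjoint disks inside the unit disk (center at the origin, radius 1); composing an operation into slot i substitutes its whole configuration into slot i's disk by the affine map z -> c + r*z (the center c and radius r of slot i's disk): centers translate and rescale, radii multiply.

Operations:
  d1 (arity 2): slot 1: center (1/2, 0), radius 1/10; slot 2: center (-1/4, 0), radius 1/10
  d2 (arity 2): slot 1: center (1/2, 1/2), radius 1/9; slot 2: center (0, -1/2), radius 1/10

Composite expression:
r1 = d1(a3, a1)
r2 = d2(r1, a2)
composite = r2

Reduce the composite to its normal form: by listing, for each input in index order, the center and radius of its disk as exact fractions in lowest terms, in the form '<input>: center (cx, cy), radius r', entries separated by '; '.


a1: center (17/36, 1/2), radius 1/90; a2: center (0, -1/2), radius 1/10; a3: center (5/9, 1/2), radius 1/90

Below d2, radii multiply path by path; the a-disk centers shift.
for a3, the 2-step affine chain lands on center (5/9, 1/2), radius 1/90
for a1, the 2-step affine chain lands on center (17/36, 1/2), radius 1/90
for a2, the 1-step affine chain lands on center (0, -1/2), radius 1/10


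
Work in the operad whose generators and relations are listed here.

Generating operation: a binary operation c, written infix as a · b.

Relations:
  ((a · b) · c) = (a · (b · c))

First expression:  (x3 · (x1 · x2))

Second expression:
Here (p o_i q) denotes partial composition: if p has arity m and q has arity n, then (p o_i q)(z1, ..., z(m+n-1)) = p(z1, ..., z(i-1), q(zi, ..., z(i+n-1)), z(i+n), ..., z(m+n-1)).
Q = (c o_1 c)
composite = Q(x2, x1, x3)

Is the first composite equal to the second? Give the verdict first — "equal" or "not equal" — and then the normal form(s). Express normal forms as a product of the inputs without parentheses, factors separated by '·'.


not equal: they reduce to x3 · x1 · x2 and x2 · x1 · x3


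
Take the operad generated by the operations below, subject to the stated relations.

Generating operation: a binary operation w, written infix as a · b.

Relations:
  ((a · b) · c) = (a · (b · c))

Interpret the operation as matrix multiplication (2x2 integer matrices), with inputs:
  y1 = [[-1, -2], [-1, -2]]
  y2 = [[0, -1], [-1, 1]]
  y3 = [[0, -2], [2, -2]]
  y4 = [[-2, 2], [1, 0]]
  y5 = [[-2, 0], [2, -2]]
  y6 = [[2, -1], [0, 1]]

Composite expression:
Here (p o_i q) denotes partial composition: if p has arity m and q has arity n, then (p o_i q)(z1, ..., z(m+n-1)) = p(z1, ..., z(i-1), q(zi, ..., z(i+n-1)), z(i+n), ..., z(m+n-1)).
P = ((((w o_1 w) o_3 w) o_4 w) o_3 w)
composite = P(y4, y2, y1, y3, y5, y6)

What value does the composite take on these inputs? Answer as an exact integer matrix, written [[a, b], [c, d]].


[[80, -64], [-40, 32]]

(y4 · y2) = [[-2, 4], [0, -1]]
(y1 · y3) = [[-4, 6], [-4, 6]]
(y5 · y6) = [[-4, 2], [4, -4]]
((y1 · y3) · (y5 · y6)) = [[40, -32], [40, -32]]
((y4 · y2) · ((y1 · y3) · (y5 · y6))) = [[80, -64], [-40, 32]]


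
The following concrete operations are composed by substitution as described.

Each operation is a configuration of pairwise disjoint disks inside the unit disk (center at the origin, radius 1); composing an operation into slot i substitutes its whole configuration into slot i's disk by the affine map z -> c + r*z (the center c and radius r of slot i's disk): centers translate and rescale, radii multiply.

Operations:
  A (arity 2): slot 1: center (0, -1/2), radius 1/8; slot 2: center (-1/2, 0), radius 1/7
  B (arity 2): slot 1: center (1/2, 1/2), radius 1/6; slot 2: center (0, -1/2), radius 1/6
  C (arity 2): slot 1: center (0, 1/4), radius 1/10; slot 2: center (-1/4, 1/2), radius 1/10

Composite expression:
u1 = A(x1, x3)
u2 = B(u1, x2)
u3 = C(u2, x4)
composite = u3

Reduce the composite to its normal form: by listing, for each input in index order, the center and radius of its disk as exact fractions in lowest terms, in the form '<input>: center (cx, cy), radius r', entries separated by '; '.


Only the slot chain above each x matters under C; compose those maps.
input x1: composing its 3 substitution steps yields center (1/20, 7/24), radius 1/480
input x3: composing its 3 substitution steps yields center (1/24, 3/10), radius 1/420
input x2: composing its 2 substitution steps yields center (0, 1/5), radius 1/60
input x4: composing its 1 substitution step yields center (-1/4, 1/2), radius 1/10

x1: center (1/20, 7/24), radius 1/480; x2: center (0, 1/5), radius 1/60; x3: center (1/24, 3/10), radius 1/420; x4: center (-1/4, 1/2), radius 1/10


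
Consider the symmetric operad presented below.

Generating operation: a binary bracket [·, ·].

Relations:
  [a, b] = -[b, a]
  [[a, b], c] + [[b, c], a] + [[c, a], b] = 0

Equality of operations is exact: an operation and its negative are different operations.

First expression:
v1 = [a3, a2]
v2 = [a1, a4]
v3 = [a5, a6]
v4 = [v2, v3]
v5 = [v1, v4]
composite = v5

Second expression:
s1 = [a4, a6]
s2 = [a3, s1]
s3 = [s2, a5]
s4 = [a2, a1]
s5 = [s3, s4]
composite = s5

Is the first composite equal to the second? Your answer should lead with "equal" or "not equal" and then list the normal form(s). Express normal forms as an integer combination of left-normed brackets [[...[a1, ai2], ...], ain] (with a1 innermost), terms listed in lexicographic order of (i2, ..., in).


not equal: they reduce to [[[[[a1, a4], a5], a6], a2], a3] - [[[[[a1, a4], a5], a6], a3], a2] - [[[[[a1, a4], a6], a5], a2], a3] + [[[[[a1, a4], a6], a5], a3], a2] and [[[[[a1, a2], a3], a4], a6], a5] - [[[[[a1, a2], a3], a6], a4], a5] - [[[[[a1, a2], a4], a6], a3], a5] - [[[[[a1, a2], a5], a3], a4], a6] + [[[[[a1, a2], a5], a3], a6], a4] + [[[[[a1, a2], a5], a4], a6], a3] - [[[[[a1, a2], a5], a6], a4], a3] + [[[[[a1, a2], a6], a4], a3], a5]


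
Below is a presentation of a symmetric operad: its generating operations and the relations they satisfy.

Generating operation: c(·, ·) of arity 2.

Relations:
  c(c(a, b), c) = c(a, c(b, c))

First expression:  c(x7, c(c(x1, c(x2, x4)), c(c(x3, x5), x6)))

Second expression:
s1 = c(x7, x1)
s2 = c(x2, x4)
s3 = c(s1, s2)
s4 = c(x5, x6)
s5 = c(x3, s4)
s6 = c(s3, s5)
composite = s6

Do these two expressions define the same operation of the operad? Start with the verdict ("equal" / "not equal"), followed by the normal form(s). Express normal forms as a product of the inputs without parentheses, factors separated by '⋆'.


Normal form of the first expression: x7 ⋆ x1 ⋆ x2 ⋆ x4 ⋆ x3 ⋆ x5 ⋆ x6
Normal form of the second expression: x7 ⋆ x1 ⋆ x2 ⋆ x4 ⋆ x3 ⋆ x5 ⋆ x6
Identical normal forms: equal.

equal: each reduces to x7 ⋆ x1 ⋆ x2 ⋆ x4 ⋆ x3 ⋆ x5 ⋆ x6


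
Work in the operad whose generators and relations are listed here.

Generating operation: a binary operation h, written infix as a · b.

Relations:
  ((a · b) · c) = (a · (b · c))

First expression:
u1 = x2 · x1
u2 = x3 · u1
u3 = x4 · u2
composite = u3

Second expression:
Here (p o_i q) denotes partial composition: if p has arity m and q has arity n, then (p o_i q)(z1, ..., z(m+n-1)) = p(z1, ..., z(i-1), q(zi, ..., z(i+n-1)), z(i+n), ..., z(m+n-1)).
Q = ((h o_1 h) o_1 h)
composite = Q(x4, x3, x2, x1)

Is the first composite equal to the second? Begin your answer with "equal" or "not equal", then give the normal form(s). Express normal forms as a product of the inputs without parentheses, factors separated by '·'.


equal; the common form is x4 · x3 · x2 · x1

In normal form, the first expression is x4 · x3 · x2 · x1
In normal form, the second expression is x4 · x3 · x2 · x1
The forms coincide; equal.


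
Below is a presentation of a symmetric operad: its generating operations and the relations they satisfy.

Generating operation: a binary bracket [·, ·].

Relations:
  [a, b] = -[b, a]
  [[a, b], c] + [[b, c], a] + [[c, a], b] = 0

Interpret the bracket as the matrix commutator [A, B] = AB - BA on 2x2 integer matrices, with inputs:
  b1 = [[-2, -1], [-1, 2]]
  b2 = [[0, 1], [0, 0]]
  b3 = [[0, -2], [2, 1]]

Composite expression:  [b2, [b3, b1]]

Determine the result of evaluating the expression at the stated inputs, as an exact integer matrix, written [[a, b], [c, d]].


[[-9, -8], [0, 9]]

[b3, b1] = [[4, -7], [-9, -4]]
[b2, [b3, b1]] = [[-9, -8], [0, 9]]


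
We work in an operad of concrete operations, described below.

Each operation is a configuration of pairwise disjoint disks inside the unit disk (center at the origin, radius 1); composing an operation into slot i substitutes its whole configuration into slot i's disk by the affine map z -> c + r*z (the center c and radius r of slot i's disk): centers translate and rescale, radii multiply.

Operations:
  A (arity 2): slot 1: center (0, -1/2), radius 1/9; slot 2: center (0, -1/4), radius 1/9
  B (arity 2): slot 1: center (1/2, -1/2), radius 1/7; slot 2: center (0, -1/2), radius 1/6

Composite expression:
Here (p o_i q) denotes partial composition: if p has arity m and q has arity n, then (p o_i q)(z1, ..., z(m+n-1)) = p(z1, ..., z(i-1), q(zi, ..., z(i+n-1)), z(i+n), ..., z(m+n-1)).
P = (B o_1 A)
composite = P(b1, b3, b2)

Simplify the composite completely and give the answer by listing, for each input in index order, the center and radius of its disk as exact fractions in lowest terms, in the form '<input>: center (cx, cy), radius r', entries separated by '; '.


b1: center (1/2, -4/7), radius 1/63; b2: center (0, -1/2), radius 1/6; b3: center (1/2, -15/28), radius 1/63

Follow each b-input down from B: c' goes to c + r*c', radius to r*r'.
b1: after 2 affine steps, its disk has center (1/2, -4/7), radius 1/63
b3: after 2 affine steps, its disk has center (1/2, -15/28), radius 1/63
b2: after 1 affine step, its disk has center (0, -1/2), radius 1/6


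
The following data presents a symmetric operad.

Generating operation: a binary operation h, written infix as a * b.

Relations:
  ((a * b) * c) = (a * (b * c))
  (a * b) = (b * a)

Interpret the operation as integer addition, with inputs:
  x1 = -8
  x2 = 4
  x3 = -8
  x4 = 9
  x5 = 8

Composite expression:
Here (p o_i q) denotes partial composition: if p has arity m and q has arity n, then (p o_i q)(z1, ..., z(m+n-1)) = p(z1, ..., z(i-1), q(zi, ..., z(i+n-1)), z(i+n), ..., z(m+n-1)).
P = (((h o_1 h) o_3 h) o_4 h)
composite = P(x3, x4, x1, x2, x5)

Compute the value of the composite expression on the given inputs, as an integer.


5


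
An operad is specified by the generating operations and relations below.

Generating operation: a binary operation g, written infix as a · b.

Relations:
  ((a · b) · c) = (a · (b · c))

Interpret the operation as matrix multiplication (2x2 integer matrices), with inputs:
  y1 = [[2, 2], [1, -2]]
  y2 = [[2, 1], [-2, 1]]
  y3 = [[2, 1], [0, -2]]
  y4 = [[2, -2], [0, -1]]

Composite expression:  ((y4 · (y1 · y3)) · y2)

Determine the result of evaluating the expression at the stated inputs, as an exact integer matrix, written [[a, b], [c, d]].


[[36, -10], [6, -7]]

(y1 · y3) = [[4, -2], [2, 5]]
(y4 · (y1 · y3)) = [[4, -14], [-2, -5]]
((y4 · (y1 · y3)) · y2) = [[36, -10], [6, -7]]
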